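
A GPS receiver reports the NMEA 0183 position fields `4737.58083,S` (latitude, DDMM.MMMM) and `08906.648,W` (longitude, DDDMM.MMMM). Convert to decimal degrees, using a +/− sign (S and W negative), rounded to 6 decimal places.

Lat: split at 2 digits → 47° and 37.58083′; 47 + 37.58083/60 = 47.6263472
hemisphere S, so the sign is −
Lon: split at 3 digits → 089° and 6.648′; 89 + 6.648/60 = 89.1108000
W ⇒ negate

-47.626347, -89.110800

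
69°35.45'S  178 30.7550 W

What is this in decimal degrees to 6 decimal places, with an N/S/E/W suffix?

Latitude: 69 + 35.45/60 = 69.5908333
Lon: 178 + 30.755/60 = 178.5125833

69.590833° S, 178.512583° W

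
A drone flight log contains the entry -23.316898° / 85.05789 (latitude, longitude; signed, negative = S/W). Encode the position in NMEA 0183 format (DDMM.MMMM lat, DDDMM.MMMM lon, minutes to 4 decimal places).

2319.0139,S / 08503.4734,E

Latitude is negative → S; |value| = 23.316898
φ: minutes = (23.316898 − 23) × 60 = 19.013880
λ: 85° + 0.057890 × 60 = 85° 3.473400′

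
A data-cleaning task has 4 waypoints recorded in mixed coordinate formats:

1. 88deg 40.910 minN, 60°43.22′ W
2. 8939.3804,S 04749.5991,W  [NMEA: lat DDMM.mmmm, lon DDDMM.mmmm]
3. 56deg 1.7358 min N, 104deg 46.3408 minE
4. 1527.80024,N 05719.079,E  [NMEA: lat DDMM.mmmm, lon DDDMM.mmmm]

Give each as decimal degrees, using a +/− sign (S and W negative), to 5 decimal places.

1. 88.68183, -60.72033
2. -89.65634, -47.82665
3. 56.02893, 104.77235
4. 15.46334, 57.31798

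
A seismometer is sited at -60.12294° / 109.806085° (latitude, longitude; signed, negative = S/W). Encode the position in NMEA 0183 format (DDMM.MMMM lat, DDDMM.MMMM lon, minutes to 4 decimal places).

6007.3764,S / 10948.3651,E

Latitude is negative → S; |value| = 60.122940
Latitude: 60° + 0.122940 × 60 = 60° 7.376400′
Lon: 109° + 0.806085 × 60 = 109° 48.365100′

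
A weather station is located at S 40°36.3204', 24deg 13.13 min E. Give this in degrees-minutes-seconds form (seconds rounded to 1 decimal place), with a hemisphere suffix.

Lat: fractional minutes 0.32040 × 60 = 19.224″
Longitude: fractional minutes 0.13000 × 60 = 7.800″

40°36′19.2″ S, 24°13′7.8″ E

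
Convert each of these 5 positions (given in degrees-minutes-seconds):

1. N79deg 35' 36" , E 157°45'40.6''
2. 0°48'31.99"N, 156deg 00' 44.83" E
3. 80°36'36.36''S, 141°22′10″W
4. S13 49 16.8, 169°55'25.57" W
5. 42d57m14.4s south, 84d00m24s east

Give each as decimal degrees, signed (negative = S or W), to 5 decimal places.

Point 1:
  Lat: 35′ + 36″ = 35.60000′; 79 + 35.60000/60 = 79.593333
  N → positive
  λ: 157° + 45/60 + 40.6/3600 = 157 + 0.750000 + 0.011278 = 157.761278
  E ⇒ keep positive
Point 2:
  Lat: 0° + 48/60 + 31.99/3600 = 0 + 0.800000 + 0.008886 = 0.808886
  N ⇒ keep positive
  λ: 156 + 0/60 + 44.83/3600 = 156.012453
  E ⇒ keep positive
Point 3:
  Lat: 36′ + 36.36″ = 36.60600′; 80 + 36.60600/60 = 80.610100
  S → negative
  λ: 22′ + 10″ = 22.16667′; 141 + 22.16667/60 = 141.369444
  W → negative
Point 4:
  Latitude: 13° + 49/60 + 16.8/3600 = 13 + 0.816667 + 0.004667 = 13.821333
  S → negative
  Longitude: 55′ + 25.57″ = 55.42617′; 169 + 55.42617/60 = 169.923769
  W ⇒ negate
Point 5:
  Lat: 42° + 57/60 + 14.4/3600 = 42 + 0.950000 + 0.004000 = 42.954000
  S → negative
  λ: 84 + 0/60 + 24/3600 = 84.006667
  E → positive

1. 79.59333, 157.76128
2. 0.80889, 156.01245
3. -80.61010, -141.36944
4. -13.82133, -169.92377
5. -42.95400, 84.00667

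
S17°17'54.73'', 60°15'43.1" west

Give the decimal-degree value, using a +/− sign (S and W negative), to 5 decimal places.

-17.29854, -60.26197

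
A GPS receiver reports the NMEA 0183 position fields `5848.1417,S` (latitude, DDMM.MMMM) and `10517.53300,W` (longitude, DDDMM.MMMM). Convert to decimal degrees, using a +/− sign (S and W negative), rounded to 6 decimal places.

-58.802362, -105.292217

Lat: degrees = first 2 digits = 58, minutes = 48.1417; 58 + 48.1417/60 = 58.8023617
hemisphere S, so the sign is −
Longitude: split at 3 digits → 105° and 17.533′; 105 + 17.533/60 = 105.2922167
W → negative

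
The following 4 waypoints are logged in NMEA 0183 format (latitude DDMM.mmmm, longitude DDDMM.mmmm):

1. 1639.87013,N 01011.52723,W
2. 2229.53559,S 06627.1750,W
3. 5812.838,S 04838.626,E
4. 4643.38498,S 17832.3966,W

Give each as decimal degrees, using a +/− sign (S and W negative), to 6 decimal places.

1. 16.664502, -10.192121
2. -22.492260, -66.452917
3. -58.213967, 48.643767
4. -46.723083, -178.539943

Point 1:
  Latitude: degrees = first 2 digits = 16, minutes = 39.87013; 16 + 39.87013/60 = 16.6645022
  N ⇒ keep positive
  Longitude: split at 3 digits → 010° and 11.52723′; 10 + 11.52723/60 = 10.1921205
  W ⇒ negate
Point 2:
  Latitude: degrees = first 2 digits = 22, minutes = 29.53559; 22 + 29.53559/60 = 22.4922598
  hemisphere S, so the sign is −
  Longitude: degrees = first 3 digits = 66, minutes = 27.175; 66 + 27.175/60 = 66.4529167
  hemisphere W, so the sign is −
Point 3:
  φ: split at 2 digits → 58° and 12.838′; 58 + 12.838/60 = 58.2139667
  S → negative
  Lon: degrees = first 3 digits = 48, minutes = 38.626; 48 + 38.626/60 = 48.6437667
  E ⇒ keep positive
Point 4:
  Lat: split at 2 digits → 46° and 43.38498′; 46 + 43.38498/60 = 46.7230830
  S ⇒ negate
  Lon: split at 3 digits → 178° and 32.3966′; 178 + 32.3966/60 = 178.5399433
  hemisphere W, so the sign is −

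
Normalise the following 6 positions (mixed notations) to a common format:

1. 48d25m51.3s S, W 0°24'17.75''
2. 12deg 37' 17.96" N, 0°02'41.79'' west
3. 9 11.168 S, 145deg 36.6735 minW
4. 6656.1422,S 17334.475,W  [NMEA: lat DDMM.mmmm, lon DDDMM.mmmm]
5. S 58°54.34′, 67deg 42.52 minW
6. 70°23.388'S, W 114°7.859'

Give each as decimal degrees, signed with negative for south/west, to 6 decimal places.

1. -48.430917, -0.404931
2. 12.621656, -0.044942
3. -9.186133, -145.611225
4. -66.935703, -173.574583
5. -58.905667, -67.708667
6. -70.389800, -114.130983

Point 1:
  Latitude: 25′ + 51.3″ = 25.85500′; 48 + 25.85500/60 = 48.4309167
  S → negative
  Lon: 0 + 24/60 + 17.75/3600 = 0.4049306
  hemisphere W, so the sign is −
Point 2:
  Latitude: 12 + 37/60 + 17.96/3600 = 12.6216556
  N ⇒ keep positive
  λ: 2′ + 41.79″ = 2.69650′; 0 + 2.69650/60 = 0.0449417
  W → negative
Point 3:
  φ: 11.168′ = 0.186133°; total 9.1861333
  hemisphere S, so the sign is −
  Lon: 145 + 36.6735/60 = 145.6112250
  W → negative
Point 4:
  Lat: degrees = first 2 digits = 66, minutes = 56.1422; 66 + 56.1422/60 = 66.9357033
  S → negative
  λ: split at 3 digits → 173° and 34.475′; 173 + 34.475/60 = 173.5745833
  W ⇒ negate
Point 5:
  Latitude: 58 + 54.34/60 = 58.9056667
  S ⇒ negate
  Lon: 42.52′ = 0.708667°; total 67.7086667
  W → negative
Point 6:
  Latitude: 23.388′ = 0.389800°; total 70.3898000
  S → negative
  λ: 7.859′ = 0.130983°; total 114.1309833
  hemisphere W, so the sign is −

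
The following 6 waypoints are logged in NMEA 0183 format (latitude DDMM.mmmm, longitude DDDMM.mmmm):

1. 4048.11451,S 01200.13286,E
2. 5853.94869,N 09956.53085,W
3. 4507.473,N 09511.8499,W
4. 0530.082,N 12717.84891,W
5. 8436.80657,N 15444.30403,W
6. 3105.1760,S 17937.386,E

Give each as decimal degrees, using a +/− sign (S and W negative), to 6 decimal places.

1. -40.801909, 12.002214
2. 58.899145, -99.942181
3. 45.124550, -95.197498
4. 5.501367, -127.297482
5. 84.613443, -154.738401
6. -31.086267, 179.623100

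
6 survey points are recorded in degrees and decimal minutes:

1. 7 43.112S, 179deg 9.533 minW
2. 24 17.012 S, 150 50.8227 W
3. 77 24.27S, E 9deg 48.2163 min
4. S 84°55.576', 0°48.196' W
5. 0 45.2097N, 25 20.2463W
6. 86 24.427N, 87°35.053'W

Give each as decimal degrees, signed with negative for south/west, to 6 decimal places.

1. -7.718533, -179.158883
2. -24.283533, -150.847045
3. -77.404500, 9.803605
4. -84.926267, -0.803267
5. 0.753495, -25.337438
6. 86.407117, -87.584217

Point 1:
  Lat: 43.112′ = 0.718533°; total 7.7185333
  S → negative
  Lon: 179 + 9.533/60 = 179.1588833
  hemisphere W, so the sign is −
Point 2:
  φ: 24 + 17.012/60 = 24.2835333
  hemisphere S, so the sign is −
  Lon: 150 + 50.8227/60 = 150.8470450
  W → negative
Point 3:
  Latitude: 24.27′ = 0.404500°; total 77.4045000
  hemisphere S, so the sign is −
  λ: 48.2163′ = 0.803605°; total 9.8036050
  E ⇒ keep positive
Point 4:
  φ: 55.576′ = 0.926267°; total 84.9262667
  S → negative
  λ: 48.196′ = 0.803267°; total 0.8032667
  W → negative
Point 5:
  Lat: 0 + 45.2097/60 = 0.7534950
  N ⇒ keep positive
  Longitude: 25 + 20.2463/60 = 25.3374383
  W ⇒ negate
Point 6:
  φ: 86 + 24.427/60 = 86.4071167
  N → positive
  Longitude: 87 + 35.053/60 = 87.5842167
  W ⇒ negate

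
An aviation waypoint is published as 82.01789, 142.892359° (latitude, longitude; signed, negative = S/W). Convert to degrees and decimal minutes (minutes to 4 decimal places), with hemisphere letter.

Lat: 82° + 0.017890 × 60 = 82° 1.073400′
Longitude: 142° + 0.892359 × 60 = 142° 53.541540′

82° 1.0734′ N, 142° 53.5415′ E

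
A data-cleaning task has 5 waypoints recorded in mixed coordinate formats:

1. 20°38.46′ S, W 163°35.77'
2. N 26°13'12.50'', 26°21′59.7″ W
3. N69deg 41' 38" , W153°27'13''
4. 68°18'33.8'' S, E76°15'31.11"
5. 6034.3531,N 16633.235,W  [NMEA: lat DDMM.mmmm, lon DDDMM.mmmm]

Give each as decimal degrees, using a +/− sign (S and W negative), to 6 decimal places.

Point 1:
  Lat: 38.46′ = 0.641000°; total 20.6410000
  S ⇒ negate
  Lon: 163 + 35.77/60 = 163.5961667
  W → negative
Point 2:
  Lat: 26° + 13/60 + 12.5/3600 = 26 + 0.216667 + 0.003472 = 26.2201389
  N ⇒ keep positive
  Lon: 26 + 21/60 + 59.7/3600 = 26.3665833
  W → negative
Point 3:
  Latitude: 41′ + 38″ = 41.63333′; 69 + 41.63333/60 = 69.6938889
  N → positive
  Longitude: 153 + 27/60 + 13/3600 = 153.4536111
  W → negative
Point 4:
  Lat: 18′ + 33.8″ = 18.56333′; 68 + 18.56333/60 = 68.3093889
  S → negative
  Longitude: 76° + 15/60 + 31.11/3600 = 76 + 0.250000 + 0.008642 = 76.2586417
  E ⇒ keep positive
Point 5:
  Latitude: degrees = first 2 digits = 60, minutes = 34.3531; 60 + 34.3531/60 = 60.5725517
  N → positive
  Lon: degrees = first 3 digits = 166, minutes = 33.235; 166 + 33.235/60 = 166.5539167
  hemisphere W, so the sign is −

1. -20.641000, -163.596167
2. 26.220139, -26.366583
3. 69.693889, -153.453611
4. -68.309389, 76.258642
5. 60.572552, -166.553917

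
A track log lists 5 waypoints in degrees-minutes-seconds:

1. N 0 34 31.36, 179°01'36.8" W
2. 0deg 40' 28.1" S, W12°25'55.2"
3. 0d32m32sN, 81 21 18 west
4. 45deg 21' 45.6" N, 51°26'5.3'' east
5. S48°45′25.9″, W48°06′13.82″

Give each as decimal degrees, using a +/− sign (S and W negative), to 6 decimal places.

Point 1:
  φ: 34′ + 31.36″ = 34.52267′; 0 + 34.52267/60 = 0.5753778
  N ⇒ keep positive
  Longitude: 1′ + 36.8″ = 1.61333′; 179 + 1.61333/60 = 179.0268889
  W → negative
Point 2:
  φ: 40′ + 28.1″ = 40.46833′; 0 + 40.46833/60 = 0.6744722
  S ⇒ negate
  Lon: 25′ + 55.2″ = 25.92000′; 12 + 25.92000/60 = 12.4320000
  W → negative
Point 3:
  φ: 32′ + 32″ = 32.53333′; 0 + 32.53333/60 = 0.5422222
  N ⇒ keep positive
  λ: 81° + 21/60 + 18/3600 = 81 + 0.350000 + 0.005000 = 81.3550000
  W → negative
Point 4:
  φ: 45° + 21/60 + 45.6/3600 = 45 + 0.350000 + 0.012667 = 45.3626667
  N ⇒ keep positive
  Longitude: 26′ + 5.3″ = 26.08833′; 51 + 26.08833/60 = 51.4348056
  E → positive
Point 5:
  Lat: 48° + 45/60 + 25.9/3600 = 48 + 0.750000 + 0.007194 = 48.7571944
  S → negative
  Lon: 48 + 6/60 + 13.82/3600 = 48.1038389
  hemisphere W, so the sign is −

1. 0.575378, -179.026889
2. -0.674472, -12.432000
3. 0.542222, -81.355000
4. 45.362667, 51.434806
5. -48.757194, -48.103839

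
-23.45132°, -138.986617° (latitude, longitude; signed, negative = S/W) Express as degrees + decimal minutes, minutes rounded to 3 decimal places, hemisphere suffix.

23° 27.079′ S, 138° 59.197′ W

Latitude is negative → S; |value| = 23.451320
Latitude: minutes = (23.451320 − 23) × 60 = 27.07920
Longitude is negative → W; |value| = 138.986617
Lon: fractional part 0.986617 → 59.19702 minutes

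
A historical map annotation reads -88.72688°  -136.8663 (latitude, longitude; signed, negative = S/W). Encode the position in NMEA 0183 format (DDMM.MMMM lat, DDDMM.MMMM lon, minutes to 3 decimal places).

Latitude is negative → S; |value| = 88.726880
Lat: minutes = (88.726880 − 88) × 60 = 43.61280
Longitude is negative → W; |value| = 136.866300
λ: 136° + 0.866300 × 60 = 136° 51.97800′

8843.613,S / 13651.978,W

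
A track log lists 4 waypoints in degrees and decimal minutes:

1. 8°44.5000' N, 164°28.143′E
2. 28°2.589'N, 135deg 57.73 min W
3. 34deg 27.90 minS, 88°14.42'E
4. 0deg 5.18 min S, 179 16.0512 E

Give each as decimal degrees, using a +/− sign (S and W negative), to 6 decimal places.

Point 1:
  φ: 44.5′ = 0.741667°; total 8.7416667
  N → positive
  Lon: 28.143′ = 0.469050°; total 164.4690500
  E ⇒ keep positive
Point 2:
  Lat: 2.589′ = 0.043150°; total 28.0431500
  N ⇒ keep positive
  Lon: 135 + 57.73/60 = 135.9621667
  W → negative
Point 3:
  φ: 27.9′ = 0.465000°; total 34.4650000
  S ⇒ negate
  Lon: 14.42′ = 0.240333°; total 88.2403333
  E → positive
Point 4:
  Lat: 0 + 5.18/60 = 0.0863333
  hemisphere S, so the sign is −
  λ: 179 + 16.0512/60 = 179.2675200
  E ⇒ keep positive

1. 8.741667, 164.469050
2. 28.043150, -135.962167
3. -34.465000, 88.240333
4. -0.086333, 179.267520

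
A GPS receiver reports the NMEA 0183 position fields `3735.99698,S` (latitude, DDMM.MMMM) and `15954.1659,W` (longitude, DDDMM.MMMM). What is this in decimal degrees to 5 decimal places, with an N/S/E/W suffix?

Latitude: split at 2 digits → 37° and 35.99698′; 37 + 35.99698/60 = 37.599950
Longitude: split at 3 digits → 159° and 54.1659′; 159 + 54.1659/60 = 159.902765

37.59995° S, 159.90277° W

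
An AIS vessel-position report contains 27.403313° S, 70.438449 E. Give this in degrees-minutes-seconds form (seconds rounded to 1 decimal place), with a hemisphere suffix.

Lat: whole degrees 27; 24.19878′ → 24′ and 11.927″
Longitude: 0.438449 × 60 = 26.30694′ → 26′, remainder × 60 = 18.416″

27°24′11.9″ S, 70°26′18.4″ E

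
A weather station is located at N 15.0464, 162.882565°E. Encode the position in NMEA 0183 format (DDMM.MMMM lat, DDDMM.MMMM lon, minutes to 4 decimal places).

Lat: fractional part 0.046400 → 2.784000 minutes
λ: fractional part 0.882565 → 52.953900 minutes

1502.7840,N / 16252.9539,E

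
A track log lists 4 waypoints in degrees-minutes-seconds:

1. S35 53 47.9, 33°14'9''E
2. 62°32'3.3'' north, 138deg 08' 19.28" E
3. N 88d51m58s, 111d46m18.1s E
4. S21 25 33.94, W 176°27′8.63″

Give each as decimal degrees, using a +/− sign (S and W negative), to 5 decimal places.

Point 1:
  Latitude: 53′ + 47.9″ = 53.79833′; 35 + 53.79833/60 = 35.896639
  hemisphere S, so the sign is −
  Longitude: 33 + 14/60 + 9/3600 = 33.235833
  E ⇒ keep positive
Point 2:
  Lat: 62 + 32/60 + 3.3/3600 = 62.534250
  N ⇒ keep positive
  Lon: 138° + 8/60 + 19.28/3600 = 138 + 0.133333 + 0.005356 = 138.138689
  E → positive
Point 3:
  φ: 51′ + 58″ = 51.96667′; 88 + 51.96667/60 = 88.866111
  N → positive
  Longitude: 111 + 46/60 + 18.1/3600 = 111.771694
  E ⇒ keep positive
Point 4:
  φ: 21 + 25/60 + 33.94/3600 = 21.426094
  S ⇒ negate
  Lon: 27′ + 8.63″ = 27.14383′; 176 + 27.14383/60 = 176.452397
  hemisphere W, so the sign is −

1. -35.89664, 33.23583
2. 62.53425, 138.13869
3. 88.86611, 111.77169
4. -21.42609, -176.45240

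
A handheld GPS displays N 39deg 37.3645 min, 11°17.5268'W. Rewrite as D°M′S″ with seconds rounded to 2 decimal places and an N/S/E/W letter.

39°37′21.87″ N, 11°17′31.61″ W

Latitude: 37.36450′ → 37′ and 0.36450 × 60 = 21.8700″
λ: fractional minutes 0.52680 × 60 = 31.6080″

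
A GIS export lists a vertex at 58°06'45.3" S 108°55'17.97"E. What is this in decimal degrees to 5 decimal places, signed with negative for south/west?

-58.11258, 108.92166

Latitude: 6′ + 45.3″ = 6.75500′; 58 + 6.75500/60 = 58.112583
S → negative
λ: 108° + 55/60 + 17.97/3600 = 108 + 0.916667 + 0.004992 = 108.921658
E ⇒ keep positive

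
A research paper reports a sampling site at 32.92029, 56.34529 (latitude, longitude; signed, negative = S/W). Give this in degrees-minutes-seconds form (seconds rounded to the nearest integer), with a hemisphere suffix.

Lat: whole degrees 32; 55.21740′ → 55′ and 13.04″
λ: 0.345290 × 60 = 20.71740′ → 20′, remainder × 60 = 43.04″

32°55′13″ N, 56°20′43″ E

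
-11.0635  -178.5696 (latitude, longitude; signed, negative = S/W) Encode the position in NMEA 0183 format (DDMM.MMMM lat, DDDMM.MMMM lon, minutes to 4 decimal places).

Latitude is negative → S; |value| = 11.063500
Lat: 11° + 0.063500 × 60 = 11° 3.810000′
Longitude is negative → W; |value| = 178.569600
λ: fractional part 0.569600 → 34.176000 minutes

1103.8100,S / 17834.1760,W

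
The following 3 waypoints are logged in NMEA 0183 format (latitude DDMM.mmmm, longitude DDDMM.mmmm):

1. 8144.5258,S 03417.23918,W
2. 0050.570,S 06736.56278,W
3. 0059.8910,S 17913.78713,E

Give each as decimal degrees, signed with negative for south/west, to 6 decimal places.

1. -81.742097, -34.287320
2. -0.842833, -67.609380
3. -0.998183, 179.229786

Point 1:
  Lat: split at 2 digits → 81° and 44.5258′; 81 + 44.5258/60 = 81.7420967
  S → negative
  Lon: degrees = first 3 digits = 34, minutes = 17.23918; 34 + 17.23918/60 = 34.2873197
  hemisphere W, so the sign is −
Point 2:
  Latitude: split at 2 digits → 00° and 50.57′; 0 + 50.57/60 = 0.8428333
  hemisphere S, so the sign is −
  λ: split at 3 digits → 067° and 36.56278′; 67 + 36.56278/60 = 67.6093797
  hemisphere W, so the sign is −
Point 3:
  Lat: degrees = first 2 digits = 0, minutes = 59.891; 0 + 59.891/60 = 0.9981833
  hemisphere S, so the sign is −
  Lon: degrees = first 3 digits = 179, minutes = 13.78713; 179 + 13.78713/60 = 179.2297855
  E ⇒ keep positive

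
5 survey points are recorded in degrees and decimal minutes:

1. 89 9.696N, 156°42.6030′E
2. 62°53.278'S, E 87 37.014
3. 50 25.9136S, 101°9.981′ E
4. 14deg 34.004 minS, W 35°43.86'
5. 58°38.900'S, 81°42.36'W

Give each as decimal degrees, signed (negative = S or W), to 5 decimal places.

1. 89.16160, 156.71005
2. -62.88797, 87.61690
3. -50.43189, 101.16635
4. -14.56673, -35.73100
5. -58.64833, -81.70600

Point 1:
  Latitude: 9.696′ = 0.161600°; total 89.161600
  N ⇒ keep positive
  Longitude: 42.603′ = 0.710050°; total 156.710050
  E → positive
Point 2:
  Lat: 62 + 53.278/60 = 62.887967
  S → negative
  Longitude: 87 + 37.014/60 = 87.616900
  E → positive
Point 3:
  Lat: 25.9136′ = 0.431893°; total 50.431893
  hemisphere S, so the sign is −
  λ: 9.981′ = 0.166350°; total 101.166350
  E ⇒ keep positive
Point 4:
  Lat: 34.004′ = 0.566733°; total 14.566733
  S ⇒ negate
  Lon: 35 + 43.86/60 = 35.731000
  hemisphere W, so the sign is −
Point 5:
  Latitude: 38.9′ = 0.648333°; total 58.648333
  S ⇒ negate
  Longitude: 81 + 42.36/60 = 81.706000
  W → negative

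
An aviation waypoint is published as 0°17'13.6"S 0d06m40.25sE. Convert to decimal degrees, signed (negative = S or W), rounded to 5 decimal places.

Lat: 17′ + 13.6″ = 17.22667′; 0 + 17.22667/60 = 0.287111
S → negative
λ: 6′ + 40.25″ = 6.67083′; 0 + 6.67083/60 = 0.111181
E → positive

-0.28711, 0.11118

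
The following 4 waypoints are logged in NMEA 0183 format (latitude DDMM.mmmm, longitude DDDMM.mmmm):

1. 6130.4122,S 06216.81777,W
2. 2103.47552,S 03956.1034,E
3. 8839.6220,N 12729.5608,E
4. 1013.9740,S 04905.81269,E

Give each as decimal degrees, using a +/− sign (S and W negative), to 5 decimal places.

Point 1:
  Latitude: degrees = first 2 digits = 61, minutes = 30.4122; 61 + 30.4122/60 = 61.506870
  S → negative
  Longitude: degrees = first 3 digits = 62, minutes = 16.81777; 62 + 16.81777/60 = 62.280296
  hemisphere W, so the sign is −
Point 2:
  φ: split at 2 digits → 21° and 3.47552′; 21 + 3.47552/60 = 21.057925
  S → negative
  λ: split at 3 digits → 039° and 56.1034′; 39 + 56.1034/60 = 39.935057
  E ⇒ keep positive
Point 3:
  φ: degrees = first 2 digits = 88, minutes = 39.622; 88 + 39.622/60 = 88.660367
  N ⇒ keep positive
  Lon: split at 3 digits → 127° and 29.5608′; 127 + 29.5608/60 = 127.492680
  E → positive
Point 4:
  Latitude: split at 2 digits → 10° and 13.974′; 10 + 13.974/60 = 10.232900
  S ⇒ negate
  Longitude: degrees = first 3 digits = 49, minutes = 5.81269; 49 + 5.81269/60 = 49.096878
  E → positive

1. -61.50687, -62.28030
2. -21.05793, 39.93506
3. 88.66037, 127.49268
4. -10.23290, 49.09688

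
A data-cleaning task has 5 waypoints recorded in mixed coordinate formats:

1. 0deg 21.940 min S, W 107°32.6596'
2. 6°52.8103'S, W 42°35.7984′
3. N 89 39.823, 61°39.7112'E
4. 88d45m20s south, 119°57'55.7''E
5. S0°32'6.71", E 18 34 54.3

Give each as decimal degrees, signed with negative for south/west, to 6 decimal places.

Point 1:
  Lat: 21.94′ = 0.365667°; total 0.3656667
  S ⇒ negate
  Longitude: 107 + 32.6596/60 = 107.5443267
  hemisphere W, so the sign is −
Point 2:
  Latitude: 6 + 52.8103/60 = 6.8801717
  hemisphere S, so the sign is −
  Longitude: 35.7984′ = 0.596640°; total 42.5966400
  W ⇒ negate
Point 3:
  Lat: 89 + 39.823/60 = 89.6637167
  N → positive
  Longitude: 61 + 39.7112/60 = 61.6618533
  E → positive
Point 4:
  Lat: 88 + 45/60 + 20/3600 = 88.7555556
  S → negative
  λ: 119° + 57/60 + 55.7/3600 = 119 + 0.950000 + 0.015472 = 119.9654722
  E ⇒ keep positive
Point 5:
  φ: 0° + 32/60 + 6.71/3600 = 0 + 0.533333 + 0.001864 = 0.5351972
  S ⇒ negate
  Lon: 34′ + 54.3″ = 34.90500′; 18 + 34.90500/60 = 18.5817500
  E ⇒ keep positive

1. -0.365667, -107.544327
2. -6.880172, -42.596640
3. 89.663717, 61.661853
4. -88.755556, 119.965472
5. -0.535197, 18.581750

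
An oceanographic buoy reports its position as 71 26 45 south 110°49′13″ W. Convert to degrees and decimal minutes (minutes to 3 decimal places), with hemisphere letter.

Lat: 26 + 45/60 = 26.75000′
Lon: 49 + 13/60 = 49.21667′

71° 26.750′ S, 110° 49.217′ W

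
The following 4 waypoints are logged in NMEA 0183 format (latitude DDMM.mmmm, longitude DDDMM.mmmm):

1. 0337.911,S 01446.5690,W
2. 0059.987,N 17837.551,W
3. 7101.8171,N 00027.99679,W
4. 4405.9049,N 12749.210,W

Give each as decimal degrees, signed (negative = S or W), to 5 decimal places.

1. -3.63185, -14.77615
2. 0.99978, -178.62585
3. 71.03029, -0.46661
4. 44.09842, -127.82017

Point 1:
  Latitude: split at 2 digits → 03° and 37.911′; 3 + 37.911/60 = 3.631850
  S → negative
  λ: degrees = first 3 digits = 14, minutes = 46.569; 14 + 46.569/60 = 14.776150
  W → negative
Point 2:
  φ: split at 2 digits → 00° and 59.987′; 0 + 59.987/60 = 0.999783
  N ⇒ keep positive
  λ: split at 3 digits → 178° and 37.551′; 178 + 37.551/60 = 178.625850
  hemisphere W, so the sign is −
Point 3:
  φ: split at 2 digits → 71° and 1.8171′; 71 + 1.8171/60 = 71.030285
  N ⇒ keep positive
  λ: degrees = first 3 digits = 0, minutes = 27.99679; 0 + 27.99679/60 = 0.466613
  W ⇒ negate
Point 4:
  Lat: degrees = first 2 digits = 44, minutes = 5.9049; 44 + 5.9049/60 = 44.098415
  N → positive
  Longitude: split at 3 digits → 127° and 49.21′; 127 + 49.21/60 = 127.820167
  W ⇒ negate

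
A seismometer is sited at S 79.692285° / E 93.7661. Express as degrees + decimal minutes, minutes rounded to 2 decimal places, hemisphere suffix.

φ: 79° + 0.692285 × 60 = 79° 41.5371′
Longitude: fractional part 0.766100 → 45.9660 minutes

79° 41.54′ S, 93° 45.97′ E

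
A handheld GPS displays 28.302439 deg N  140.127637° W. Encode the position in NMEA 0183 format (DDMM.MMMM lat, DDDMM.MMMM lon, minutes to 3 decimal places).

2818.146,N / 14007.658,W

Lat: minutes = (28.302439 − 28) × 60 = 18.14634
λ: fractional part 0.127637 → 7.65822 minutes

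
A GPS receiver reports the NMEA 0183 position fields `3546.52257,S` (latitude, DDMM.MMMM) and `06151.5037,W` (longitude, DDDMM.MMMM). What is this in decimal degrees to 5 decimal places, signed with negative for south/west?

Lat: degrees = first 2 digits = 35, minutes = 46.52257; 35 + 46.52257/60 = 35.775376
hemisphere S, so the sign is −
Longitude: split at 3 digits → 061° and 51.5037′; 61 + 51.5037/60 = 61.858395
hemisphere W, so the sign is −

-35.77538, -61.85840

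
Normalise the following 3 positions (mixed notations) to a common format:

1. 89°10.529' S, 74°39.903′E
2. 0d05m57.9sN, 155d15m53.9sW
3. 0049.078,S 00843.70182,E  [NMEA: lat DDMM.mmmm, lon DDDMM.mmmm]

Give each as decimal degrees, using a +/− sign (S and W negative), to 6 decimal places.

1. -89.175483, 74.665050
2. 0.099417, -155.264972
3. -0.817967, 8.728364

Point 1:
  φ: 10.529′ = 0.175483°; total 89.1754833
  hemisphere S, so the sign is −
  Longitude: 39.903′ = 0.665050°; total 74.6650500
  E ⇒ keep positive
Point 2:
  Latitude: 0 + 5/60 + 57.9/3600 = 0.0994167
  N → positive
  Longitude: 15′ + 53.9″ = 15.89833′; 155 + 15.89833/60 = 155.2649722
  W → negative
Point 3:
  φ: split at 2 digits → 00° and 49.078′; 0 + 49.078/60 = 0.8179667
  hemisphere S, so the sign is −
  λ: degrees = first 3 digits = 8, minutes = 43.70182; 8 + 43.70182/60 = 8.7283637
  E ⇒ keep positive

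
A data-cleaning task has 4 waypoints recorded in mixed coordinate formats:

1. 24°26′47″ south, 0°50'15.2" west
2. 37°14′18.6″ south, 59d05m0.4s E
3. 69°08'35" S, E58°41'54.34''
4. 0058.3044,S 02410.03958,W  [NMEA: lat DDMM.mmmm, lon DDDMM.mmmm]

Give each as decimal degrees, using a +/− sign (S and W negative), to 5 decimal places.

1. -24.44639, -0.83756
2. -37.23850, 59.08344
3. -69.14306, 58.69843
4. -0.97174, -24.16733

Point 1:
  φ: 26′ + 47″ = 26.78333′; 24 + 26.78333/60 = 24.446389
  hemisphere S, so the sign is −
  Lon: 0 + 50/60 + 15.2/3600 = 0.837556
  hemisphere W, so the sign is −
Point 2:
  Lat: 37° + 14/60 + 18.6/3600 = 37 + 0.233333 + 0.005167 = 37.238500
  hemisphere S, so the sign is −
  Lon: 59 + 5/60 + 0.4/3600 = 59.083444
  E ⇒ keep positive
Point 3:
  Lat: 69 + 8/60 + 35/3600 = 69.143056
  S ⇒ negate
  Lon: 58° + 41/60 + 54.34/3600 = 58 + 0.683333 + 0.015094 = 58.698428
  E ⇒ keep positive
Point 4:
  Latitude: split at 2 digits → 00° and 58.3044′; 0 + 58.3044/60 = 0.971740
  S ⇒ negate
  λ: degrees = first 3 digits = 24, minutes = 10.03958; 24 + 10.03958/60 = 24.167326
  W → negative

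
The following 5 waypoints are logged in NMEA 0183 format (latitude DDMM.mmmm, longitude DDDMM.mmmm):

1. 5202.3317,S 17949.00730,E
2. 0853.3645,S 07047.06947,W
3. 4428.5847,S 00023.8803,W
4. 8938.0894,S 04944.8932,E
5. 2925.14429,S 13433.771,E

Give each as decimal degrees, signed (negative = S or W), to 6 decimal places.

1. -52.038862, 179.816788
2. -8.889408, -70.784491
3. -44.476412, -0.398005
4. -89.634823, 49.748220
5. -29.419072, 134.562850

Point 1:
  φ: split at 2 digits → 52° and 2.3317′; 52 + 2.3317/60 = 52.0388617
  S → negative
  Lon: split at 3 digits → 179° and 49.0073′; 179 + 49.0073/60 = 179.8167883
  E ⇒ keep positive
Point 2:
  φ: split at 2 digits → 08° and 53.3645′; 8 + 53.3645/60 = 8.8894083
  S ⇒ negate
  λ: split at 3 digits → 070° and 47.06947′; 70 + 47.06947/60 = 70.7844912
  W → negative
Point 3:
  Latitude: split at 2 digits → 44° and 28.5847′; 44 + 28.5847/60 = 44.4764117
  S ⇒ negate
  Longitude: degrees = first 3 digits = 0, minutes = 23.8803; 0 + 23.8803/60 = 0.3980050
  W ⇒ negate
Point 4:
  Lat: degrees = first 2 digits = 89, minutes = 38.0894; 89 + 38.0894/60 = 89.6348233
  S ⇒ negate
  Lon: degrees = first 3 digits = 49, minutes = 44.8932; 49 + 44.8932/60 = 49.7482200
  E ⇒ keep positive
Point 5:
  φ: degrees = first 2 digits = 29, minutes = 25.14429; 29 + 25.14429/60 = 29.4190715
  hemisphere S, so the sign is −
  Longitude: split at 3 digits → 134° and 33.771′; 134 + 33.771/60 = 134.5628500
  E ⇒ keep positive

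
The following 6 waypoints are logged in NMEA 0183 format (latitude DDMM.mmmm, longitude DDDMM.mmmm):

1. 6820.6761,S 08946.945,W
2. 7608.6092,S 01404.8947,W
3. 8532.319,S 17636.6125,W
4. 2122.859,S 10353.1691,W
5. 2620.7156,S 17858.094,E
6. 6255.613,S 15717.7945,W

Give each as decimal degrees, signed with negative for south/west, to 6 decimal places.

1. -68.344602, -89.782417
2. -76.143487, -14.081578
3. -85.538650, -176.610208
4. -21.380983, -103.886152
5. -26.345260, 178.968233
6. -62.926883, -157.296575

Point 1:
  Lat: degrees = first 2 digits = 68, minutes = 20.6761; 68 + 20.6761/60 = 68.3446017
  hemisphere S, so the sign is −
  λ: degrees = first 3 digits = 89, minutes = 46.945; 89 + 46.945/60 = 89.7824167
  W → negative
Point 2:
  φ: split at 2 digits → 76° and 8.6092′; 76 + 8.6092/60 = 76.1434867
  S ⇒ negate
  Lon: degrees = first 3 digits = 14, minutes = 4.8947; 14 + 4.8947/60 = 14.0815783
  W → negative
Point 3:
  Lat: split at 2 digits → 85° and 32.319′; 85 + 32.319/60 = 85.5386500
  S ⇒ negate
  Lon: split at 3 digits → 176° and 36.6125′; 176 + 36.6125/60 = 176.6102083
  hemisphere W, so the sign is −
Point 4:
  φ: split at 2 digits → 21° and 22.859′; 21 + 22.859/60 = 21.3809833
  S ⇒ negate
  Lon: degrees = first 3 digits = 103, minutes = 53.1691; 103 + 53.1691/60 = 103.8861517
  hemisphere W, so the sign is −
Point 5:
  Latitude: split at 2 digits → 26° and 20.7156′; 26 + 20.7156/60 = 26.3452600
  S ⇒ negate
  λ: degrees = first 3 digits = 178, minutes = 58.094; 178 + 58.094/60 = 178.9682333
  E ⇒ keep positive
Point 6:
  Lat: split at 2 digits → 62° and 55.613′; 62 + 55.613/60 = 62.9268833
  S → negative
  Lon: split at 3 digits → 157° and 17.7945′; 157 + 17.7945/60 = 157.2965750
  W ⇒ negate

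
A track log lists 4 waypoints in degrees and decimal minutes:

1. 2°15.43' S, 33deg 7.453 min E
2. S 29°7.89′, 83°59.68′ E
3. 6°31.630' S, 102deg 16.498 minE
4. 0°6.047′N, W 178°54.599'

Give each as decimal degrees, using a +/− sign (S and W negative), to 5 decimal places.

1. -2.25717, 33.12422
2. -29.13150, 83.99467
3. -6.52717, 102.27497
4. 0.10078, -178.90998

Point 1:
  φ: 2 + 15.43/60 = 2.257167
  S → negative
  Longitude: 33 + 7.453/60 = 33.124217
  E → positive
Point 2:
  Latitude: 7.89′ = 0.131500°; total 29.131500
  S → negative
  λ: 83 + 59.68/60 = 83.994667
  E → positive
Point 3:
  Lat: 6 + 31.63/60 = 6.527167
  S → negative
  Lon: 102 + 16.498/60 = 102.274967
  E ⇒ keep positive
Point 4:
  Lat: 6.047′ = 0.100783°; total 0.100783
  N → positive
  Longitude: 178 + 54.599/60 = 178.909983
  W ⇒ negate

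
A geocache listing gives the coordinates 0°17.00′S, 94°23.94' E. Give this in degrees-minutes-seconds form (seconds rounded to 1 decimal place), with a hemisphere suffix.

0°17′0.0″ S, 94°23′56.4″ E

Latitude: fractional minutes 0.00000 × 60 = 0.000″
λ: fractional minutes 0.94000 × 60 = 56.400″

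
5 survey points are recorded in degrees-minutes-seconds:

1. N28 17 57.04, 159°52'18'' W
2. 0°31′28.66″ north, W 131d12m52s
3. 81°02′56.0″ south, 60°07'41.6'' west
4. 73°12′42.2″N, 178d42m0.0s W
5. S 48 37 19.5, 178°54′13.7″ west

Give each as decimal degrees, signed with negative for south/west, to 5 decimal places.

Point 1:
  φ: 28 + 17/60 + 57.04/3600 = 28.299178
  N → positive
  Longitude: 159 + 52/60 + 18/3600 = 159.871667
  W → negative
Point 2:
  Latitude: 0° + 31/60 + 28.66/3600 = 0 + 0.516667 + 0.007961 = 0.524628
  N → positive
  Longitude: 12′ + 52″ = 12.86667′; 131 + 12.86667/60 = 131.214444
  W ⇒ negate
Point 3:
  Lat: 81 + 2/60 + 56/3600 = 81.048889
  S → negative
  Longitude: 60 + 7/60 + 41.6/3600 = 60.128222
  hemisphere W, so the sign is −
Point 4:
  φ: 73° + 12/60 + 42.2/3600 = 73 + 0.200000 + 0.011722 = 73.211722
  N ⇒ keep positive
  λ: 42′ + 0″ = 42.00000′; 178 + 42.00000/60 = 178.700000
  W → negative
Point 5:
  Lat: 37′ + 19.5″ = 37.32500′; 48 + 37.32500/60 = 48.622083
  S ⇒ negate
  λ: 178 + 54/60 + 13.7/3600 = 178.903806
  W → negative

1. 28.29918, -159.87167
2. 0.52463, -131.21444
3. -81.04889, -60.12822
4. 73.21172, -178.70000
5. -48.62208, -178.90381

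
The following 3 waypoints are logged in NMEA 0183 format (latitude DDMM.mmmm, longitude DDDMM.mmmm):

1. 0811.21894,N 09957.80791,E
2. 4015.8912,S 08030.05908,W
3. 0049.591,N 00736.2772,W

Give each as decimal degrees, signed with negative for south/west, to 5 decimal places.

Point 1:
  Lat: split at 2 digits → 08° and 11.21894′; 8 + 11.21894/60 = 8.186982
  N ⇒ keep positive
  Longitude: split at 3 digits → 099° and 57.80791′; 99 + 57.80791/60 = 99.963465
  E → positive
Point 2:
  Lat: degrees = first 2 digits = 40, minutes = 15.8912; 40 + 15.8912/60 = 40.264853
  hemisphere S, so the sign is −
  λ: split at 3 digits → 080° and 30.05908′; 80 + 30.05908/60 = 80.500985
  W → negative
Point 3:
  Latitude: degrees = first 2 digits = 0, minutes = 49.591; 0 + 49.591/60 = 0.826517
  N → positive
  λ: split at 3 digits → 007° and 36.2772′; 7 + 36.2772/60 = 7.604620
  hemisphere W, so the sign is −

1. 8.18698, 99.96347
2. -40.26485, -80.50098
3. 0.82652, -7.60462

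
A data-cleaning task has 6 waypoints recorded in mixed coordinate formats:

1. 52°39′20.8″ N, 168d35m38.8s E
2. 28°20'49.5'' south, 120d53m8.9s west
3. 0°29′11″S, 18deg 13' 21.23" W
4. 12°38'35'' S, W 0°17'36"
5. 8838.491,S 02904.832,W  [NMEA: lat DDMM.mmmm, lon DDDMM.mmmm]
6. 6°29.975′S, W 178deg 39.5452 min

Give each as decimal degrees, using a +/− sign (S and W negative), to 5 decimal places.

Point 1:
  φ: 39′ + 20.8″ = 39.34667′; 52 + 39.34667/60 = 52.655778
  N ⇒ keep positive
  Longitude: 168° + 35/60 + 38.8/3600 = 168 + 0.583333 + 0.010778 = 168.594111
  E → positive
Point 2:
  Latitude: 28° + 20/60 + 49.5/3600 = 28 + 0.333333 + 0.013750 = 28.347083
  hemisphere S, so the sign is −
  Longitude: 120 + 53/60 + 8.9/3600 = 120.885806
  W ⇒ negate
Point 3:
  φ: 29′ + 11″ = 29.18333′; 0 + 29.18333/60 = 0.486389
  hemisphere S, so the sign is −
  Lon: 18 + 13/60 + 21.23/3600 = 18.222564
  W ⇒ negate
Point 4:
  Latitude: 12 + 38/60 + 35/3600 = 12.643056
  S → negative
  Lon: 17′ + 36″ = 17.60000′; 0 + 17.60000/60 = 0.293333
  W ⇒ negate
Point 5:
  Latitude: degrees = first 2 digits = 88, minutes = 38.491; 88 + 38.491/60 = 88.641517
  S ⇒ negate
  Longitude: split at 3 digits → 029° and 4.832′; 29 + 4.832/60 = 29.080533
  W → negative
Point 6:
  Latitude: 6 + 29.975/60 = 6.499583
  S → negative
  Lon: 39.5452′ = 0.659087°; total 178.659087
  W ⇒ negate

1. 52.65578, 168.59411
2. -28.34708, -120.88581
3. -0.48639, -18.22256
4. -12.64306, -0.29333
5. -88.64152, -29.08053
6. -6.49958, -178.65909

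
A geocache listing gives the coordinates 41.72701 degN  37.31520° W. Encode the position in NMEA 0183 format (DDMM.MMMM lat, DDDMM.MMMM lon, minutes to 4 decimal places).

4143.6206,N / 03718.9120,W

Latitude: minutes = (41.727010 − 41) × 60 = 43.620600
Lon: 37° + 0.315200 × 60 = 37° 18.912000′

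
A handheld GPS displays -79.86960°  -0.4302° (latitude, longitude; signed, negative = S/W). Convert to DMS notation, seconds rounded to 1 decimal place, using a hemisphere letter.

79°52′10.6″ S, 0°25′48.7″ W

Latitude is negative → S; |value| = 79.869600
Latitude: 0.869600 × 60 = 52.17600′ → 52′, remainder × 60 = 10.560″
Longitude is negative → W; |value| = 0.430200
Lon: whole degrees 0; 25.81200′ → 25′ and 48.720″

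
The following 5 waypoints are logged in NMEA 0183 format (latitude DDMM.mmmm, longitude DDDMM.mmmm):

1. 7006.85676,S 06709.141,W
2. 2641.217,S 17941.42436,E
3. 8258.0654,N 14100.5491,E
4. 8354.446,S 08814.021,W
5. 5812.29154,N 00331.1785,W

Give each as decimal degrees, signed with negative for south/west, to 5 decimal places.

1. -70.11428, -67.15235
2. -26.68695, 179.69041
3. 82.96776, 141.00915
4. -83.90743, -88.23368
5. 58.20486, -3.51964

Point 1:
  Lat: degrees = first 2 digits = 70, minutes = 6.85676; 70 + 6.85676/60 = 70.114279
  S → negative
  Lon: split at 3 digits → 067° and 9.141′; 67 + 9.141/60 = 67.152350
  W → negative
Point 2:
  Latitude: degrees = first 2 digits = 26, minutes = 41.217; 26 + 41.217/60 = 26.686950
  S ⇒ negate
  λ: degrees = first 3 digits = 179, minutes = 41.42436; 179 + 41.42436/60 = 179.690406
  E ⇒ keep positive
Point 3:
  Latitude: split at 2 digits → 82° and 58.0654′; 82 + 58.0654/60 = 82.967757
  N → positive
  Lon: degrees = first 3 digits = 141, minutes = 0.5491; 141 + 0.5491/60 = 141.009152
  E ⇒ keep positive
Point 4:
  Latitude: degrees = first 2 digits = 83, minutes = 54.446; 83 + 54.446/60 = 83.907433
  S → negative
  Longitude: degrees = first 3 digits = 88, minutes = 14.021; 88 + 14.021/60 = 88.233683
  W ⇒ negate
Point 5:
  φ: split at 2 digits → 58° and 12.29154′; 58 + 12.29154/60 = 58.204859
  N → positive
  Longitude: split at 3 digits → 003° and 31.1785′; 3 + 31.1785/60 = 3.519642
  W → negative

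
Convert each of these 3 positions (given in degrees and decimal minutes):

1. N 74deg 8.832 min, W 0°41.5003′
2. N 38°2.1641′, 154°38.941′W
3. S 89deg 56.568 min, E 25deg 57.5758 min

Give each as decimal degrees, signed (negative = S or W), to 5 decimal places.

1. 74.14720, -0.69167
2. 38.03607, -154.64902
3. -89.94280, 25.95960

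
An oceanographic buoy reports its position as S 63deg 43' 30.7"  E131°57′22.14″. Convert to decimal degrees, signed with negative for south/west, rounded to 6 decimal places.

-63.725194, 131.956150

Lat: 63° + 43/60 + 30.7/3600 = 63 + 0.716667 + 0.008528 = 63.7251944
S → negative
Lon: 57′ + 22.14″ = 57.36900′; 131 + 57.36900/60 = 131.9561500
E ⇒ keep positive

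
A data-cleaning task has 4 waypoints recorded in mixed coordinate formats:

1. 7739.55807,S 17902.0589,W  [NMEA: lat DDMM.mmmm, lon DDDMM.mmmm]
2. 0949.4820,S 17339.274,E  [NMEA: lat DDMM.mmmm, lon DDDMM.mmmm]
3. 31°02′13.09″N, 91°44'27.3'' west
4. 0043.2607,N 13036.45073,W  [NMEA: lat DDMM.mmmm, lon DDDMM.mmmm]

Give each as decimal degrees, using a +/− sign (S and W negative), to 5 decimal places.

1. -77.65930, -179.03432
2. -9.82470, 173.65457
3. 31.03697, -91.74092
4. 0.72101, -130.60751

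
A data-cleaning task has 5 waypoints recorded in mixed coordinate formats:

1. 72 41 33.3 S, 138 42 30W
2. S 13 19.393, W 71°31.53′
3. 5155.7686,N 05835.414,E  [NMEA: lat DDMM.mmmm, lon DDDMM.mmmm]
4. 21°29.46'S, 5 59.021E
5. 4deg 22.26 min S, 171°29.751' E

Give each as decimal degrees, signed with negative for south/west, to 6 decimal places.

Point 1:
  φ: 41′ + 33.3″ = 41.55500′; 72 + 41.55500/60 = 72.6925833
  hemisphere S, so the sign is −
  λ: 138 + 42/60 + 30/3600 = 138.7083333
  W → negative
Point 2:
  φ: 19.393′ = 0.323217°; total 13.3232167
  S ⇒ negate
  Lon: 31.53′ = 0.525500°; total 71.5255000
  W ⇒ negate
Point 3:
  φ: degrees = first 2 digits = 51, minutes = 55.7686; 51 + 55.7686/60 = 51.9294767
  N → positive
  Longitude: split at 3 digits → 058° and 35.414′; 58 + 35.414/60 = 58.5902333
  E ⇒ keep positive
Point 4:
  φ: 29.46′ = 0.491000°; total 21.4910000
  S ⇒ negate
  λ: 59.021′ = 0.983683°; total 5.9836833
  E → positive
Point 5:
  Latitude: 22.26′ = 0.371000°; total 4.3710000
  S ⇒ negate
  Lon: 171 + 29.751/60 = 171.4958500
  E ⇒ keep positive

1. -72.692583, -138.708333
2. -13.323217, -71.525500
3. 51.929477, 58.590233
4. -21.491000, 5.983683
5. -4.371000, 171.495850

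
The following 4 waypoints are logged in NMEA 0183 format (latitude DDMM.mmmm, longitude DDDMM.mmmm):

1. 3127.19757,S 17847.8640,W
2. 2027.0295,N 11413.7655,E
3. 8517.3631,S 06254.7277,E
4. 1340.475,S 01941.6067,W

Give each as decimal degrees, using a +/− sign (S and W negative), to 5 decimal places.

Point 1:
  φ: split at 2 digits → 31° and 27.19757′; 31 + 27.19757/60 = 31.453293
  S ⇒ negate
  Lon: degrees = first 3 digits = 178, minutes = 47.864; 178 + 47.864/60 = 178.797733
  hemisphere W, so the sign is −
Point 2:
  Latitude: split at 2 digits → 20° and 27.0295′; 20 + 27.0295/60 = 20.450492
  N ⇒ keep positive
  λ: degrees = first 3 digits = 114, minutes = 13.7655; 114 + 13.7655/60 = 114.229425
  E → positive
Point 3:
  Lat: split at 2 digits → 85° and 17.3631′; 85 + 17.3631/60 = 85.289385
  S → negative
  Lon: split at 3 digits → 062° and 54.7277′; 62 + 54.7277/60 = 62.912128
  E → positive
Point 4:
  Lat: split at 2 digits → 13° and 40.475′; 13 + 40.475/60 = 13.674583
  S ⇒ negate
  Longitude: degrees = first 3 digits = 19, minutes = 41.6067; 19 + 41.6067/60 = 19.693445
  W → negative

1. -31.45329, -178.79773
2. 20.45049, 114.22943
3. -85.28939, 62.91213
4. -13.67458, -19.69345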